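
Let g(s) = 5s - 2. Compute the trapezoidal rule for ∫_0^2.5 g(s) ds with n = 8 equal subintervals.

10.625

Δs = (2.5 − 0)/8 = 0.3125.
g(0) = -2, g(0.3125) = -0.4375, g(0.625) = 1.125, g(0.9375) = 2.6875, g(1.25) = 4.25, g(1.5625) = 5.8125, g(1.875) = 7.375, g(2.1875) = 8.9375, g(2.5) = 10.5.
T_8 = (Δs/2)·[g(s_0) + 2g(s_1) + ... + 2g(s_{7}) + g(s_8)].
Sum = 10.625.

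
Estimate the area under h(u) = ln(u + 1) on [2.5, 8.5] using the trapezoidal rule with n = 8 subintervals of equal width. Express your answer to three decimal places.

10.994

Δu = (8.5 − 2.5)/8 = 0.75.
h(2.5) ≈ 1.253, h(3.25) ≈ 1.447, h(4) ≈ 1.609, h(4.75) ≈ 1.749, h(5.5) ≈ 1.872, h(6.25) ≈ 1.981, h(7) ≈ 2.079, h(7.75) ≈ 2.169, h(8.5) ≈ 2.251.
T_8 = (Δu/2)·[h(u_0) + 2h(u_1) + ... + 2h(u_{7}) + h(u_8)].
Sum ≈ 10.994.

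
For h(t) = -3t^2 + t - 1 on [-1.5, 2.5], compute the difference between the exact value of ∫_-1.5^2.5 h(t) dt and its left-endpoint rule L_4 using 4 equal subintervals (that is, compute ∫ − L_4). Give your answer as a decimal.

Exact integral: ∫_-1.5^2.5 h(t) dt = -21.
L_4 = -19.
Error = -21 − (-19) = -2.

-2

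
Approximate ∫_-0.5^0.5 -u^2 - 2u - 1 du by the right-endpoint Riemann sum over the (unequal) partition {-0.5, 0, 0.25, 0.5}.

Subinterval widths: 0.5, 0.25, 0.25.
Right endpoints: 0, 0.25, 0.5.
f(0) = -1, f(0.25) = -1.5625, f(0.5) = -2.25.
Sum = Σ Δu_i · f(u_i).
Sum = -1.453125.

-1.453125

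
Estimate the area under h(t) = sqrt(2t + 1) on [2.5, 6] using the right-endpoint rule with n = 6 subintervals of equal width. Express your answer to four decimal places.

11.0586

Δt = (6 − 2.5)/6 = 7/12.
Right endpoints: 37/12, 11/3, 4.25, 29/6, 65/12, 6.
h(37/12) ≈ 2.6771, h(11/3) ≈ 2.8868, h(4.25) ≈ 3.0822, h(29/6) ≈ 3.2660, h(65/12) ≈ 3.4400, h(6) ≈ 3.6056.
Sum = Δt · [h(37/12) + h(11/3) + h(4.25) + ...].
Sum ≈ 11.0586.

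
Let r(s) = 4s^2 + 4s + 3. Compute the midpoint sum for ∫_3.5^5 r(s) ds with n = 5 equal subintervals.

139.455

Δs = (5 − 3.5)/5 = 0.3.
Midpoints: 3.65, 3.95, 4.25, 4.55, 4.85.
r(3.65) = 70.89, r(3.95) = 81.21, r(4.25) = 92.25, r(4.55) = 104.01, r(4.85) = 116.49.
Sum = Δs · [r(3.65) + r(3.95) + r(4.25) + r(4.55) + r(4.85)].
Sum = 139.455.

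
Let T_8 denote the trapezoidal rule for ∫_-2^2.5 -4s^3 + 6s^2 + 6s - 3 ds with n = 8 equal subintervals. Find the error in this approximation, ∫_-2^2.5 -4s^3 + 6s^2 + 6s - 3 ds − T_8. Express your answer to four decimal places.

Exact integral: ∫_-2^2.5 f(s) ds = 17.4375.
T_8 ≈ 18.149414.
Error ≈ 17.4375 − 18.149414 ≈ -0.7119.

-0.7119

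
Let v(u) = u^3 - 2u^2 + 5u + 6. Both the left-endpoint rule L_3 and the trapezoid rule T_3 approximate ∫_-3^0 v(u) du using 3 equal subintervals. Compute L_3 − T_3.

-30

L_3 = -76.
T_3 = -46.
L_3 − T_3 = -30.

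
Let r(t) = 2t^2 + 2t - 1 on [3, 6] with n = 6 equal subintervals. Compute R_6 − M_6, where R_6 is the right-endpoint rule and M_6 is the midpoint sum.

R_6 = 165.25.
M_6 = 149.875.
R_6 − M_6 = 15.375.

15.375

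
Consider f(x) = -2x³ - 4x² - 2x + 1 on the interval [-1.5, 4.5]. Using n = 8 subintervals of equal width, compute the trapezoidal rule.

Δx = (4.5 − (-1.5))/8 = 0.75.
f(-1.5) = 1.75, f(-0.75) = 1.09375, f(0) = 1, f(0.75) = -3.59375, f(1.5) = -17.75, f(2.25) = -46.53125, f(3) = -95, f(3.75) = -168.21875, f(4.5) = -271.25.
T_8 = (Δx/2)·[f(x_0) + 2f(x_1) + ... + 2f(x_{7}) + f(x_8)].
Sum = -347.8125.

-347.8125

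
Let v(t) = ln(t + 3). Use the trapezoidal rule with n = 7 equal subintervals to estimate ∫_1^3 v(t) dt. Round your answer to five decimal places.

3.20481

Δt = (3 − 1)/7 = 2/7.
v(1) ≈ 1.38629, v(9/7) ≈ 1.45529, v(11/7) ≈ 1.51983, v(13/7) ≈ 1.58045, v(15/7) ≈ 1.63761, v(17/7) ≈ 1.69168, v(19/7) ≈ 1.74297, v(3) ≈ 1.79176.
T_7 = (Δt/2)·[v(t_0) + 2v(t_1) + ... + 2v(t_{6}) + v(t_7)].
Sum ≈ 3.20481.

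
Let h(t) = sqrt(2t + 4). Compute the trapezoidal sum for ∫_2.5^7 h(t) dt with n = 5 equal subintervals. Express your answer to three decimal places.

Δt = (7 − 2.5)/5 = 0.9.
h(2.5) ≈ 3.000, h(3.4) ≈ 3.286, h(4.3) ≈ 3.550, h(5.2) ≈ 3.795, h(6.1) ≈ 4.025, h(7) ≈ 4.243.
T_5 = (Δt/2)·[h(t_0) + 2h(t_1) + ... + 2h(t_{4}) + h(t_5)].
Sum ≈ 16.449.

16.449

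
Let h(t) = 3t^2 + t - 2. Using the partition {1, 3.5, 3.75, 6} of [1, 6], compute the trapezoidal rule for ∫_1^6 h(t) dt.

Subinterval widths: 2.5, 0.25, 2.25.
h(1) = 2, h(3.5) = 38.25, h(3.75) = 43.9375, h(6) = 112.
On each subinterval the trapezoid contributes (Δt_i/2)·[h(t_{i-1}) + h(t_i)].
Sum = 236.015625.

236.015625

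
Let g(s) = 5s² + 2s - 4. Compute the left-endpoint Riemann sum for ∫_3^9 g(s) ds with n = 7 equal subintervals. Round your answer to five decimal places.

Δs = (9 − 3)/7 = 6/7.
Left endpoints: 3, 27/7, 33/7, 39/7, 45/7, 51/7, 57/7.
g(3) = 47, g(27/7) = 3827/49, g(33/7) = 5711/49, g(39/7) = 7955/49, g(45/7) = 10559/49, g(51/7) = 13523/49, g(57/7) = 16847/49.
Sum = Δs · [g(3) + g(27/7) + g(33/7) + ...].
Sum ≈ 1062.24490.

1062.24490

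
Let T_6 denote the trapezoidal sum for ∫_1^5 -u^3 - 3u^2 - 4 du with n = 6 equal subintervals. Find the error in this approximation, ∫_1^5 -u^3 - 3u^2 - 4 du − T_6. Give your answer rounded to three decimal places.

3.556

Exact integral: ∫_1^5 f(u) du = -296.
T_6 ≈ -299.55556.
Error ≈ -296 − (-299.55556) ≈ 3.556.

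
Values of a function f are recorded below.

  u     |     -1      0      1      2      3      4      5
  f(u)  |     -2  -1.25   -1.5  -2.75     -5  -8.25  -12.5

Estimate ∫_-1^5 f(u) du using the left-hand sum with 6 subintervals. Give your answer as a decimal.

Δu = 1.
Sum = 1·[(-2) + (-1.25) + (-1.5) + (-2.75) + (-5) + (-8.25)] = -20.75.

-20.75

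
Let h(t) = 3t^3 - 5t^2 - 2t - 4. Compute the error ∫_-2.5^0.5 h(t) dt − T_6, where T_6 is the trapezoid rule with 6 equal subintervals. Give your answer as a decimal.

Exact integral: ∫_-2.5^0.5 h(t) dt = -61.5.
T_6 = -63.25.
Error = -61.5 − (-63.25) = 1.75.

1.75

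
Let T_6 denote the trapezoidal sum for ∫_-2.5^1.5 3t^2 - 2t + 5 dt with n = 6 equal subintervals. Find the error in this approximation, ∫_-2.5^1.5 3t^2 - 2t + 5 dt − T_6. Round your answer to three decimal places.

-0.889

Exact integral: ∫_-2.5^1.5 f(t) dt = 43.
T_6 ≈ 43.88889.
Error ≈ 43 − 43.88889 ≈ -0.889.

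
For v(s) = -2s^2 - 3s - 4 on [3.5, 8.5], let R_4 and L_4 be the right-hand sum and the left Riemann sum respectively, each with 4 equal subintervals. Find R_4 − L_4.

R_4 = -577.8125.
L_4 = -409.0625.
R_4 − L_4 = -168.75.

-168.75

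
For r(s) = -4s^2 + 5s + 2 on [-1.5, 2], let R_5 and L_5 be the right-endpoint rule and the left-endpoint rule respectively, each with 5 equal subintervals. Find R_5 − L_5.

R_5 = -1.26.
L_5 = -8.61.
R_5 − L_5 = 7.35.

7.35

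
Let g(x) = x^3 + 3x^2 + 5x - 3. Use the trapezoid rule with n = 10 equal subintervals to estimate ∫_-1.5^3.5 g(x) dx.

93.75

Δx = (3.5 − (-1.5))/10 = 0.5.
g(-1.5) = -7.125, g(-1) = -6, g(-0.5) = -4.875, g(0) = -3, g(0.5) = 0.375, g(1) = 6, g(1.5) = 14.625, g(2) = 27, g(2.5) = 43.875, g(3) = 66, g(3.5) = 94.125.
T_10 = (Δx/2)·[g(x_0) + 2g(x_1) + ... + 2g(x_{9}) + g(x_10)].
Sum = 93.75.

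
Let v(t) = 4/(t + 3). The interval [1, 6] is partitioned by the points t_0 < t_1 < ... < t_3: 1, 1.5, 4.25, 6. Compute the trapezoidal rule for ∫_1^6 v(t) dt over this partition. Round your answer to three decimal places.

Subinterval widths: 0.5, 2.75, 1.75.
v(1) = 1, v(1.5) = 8/9, v(4.25) = 16/29, v(6) = 4/9.
On each subinterval the trapezoid contributes (Δt_i/2)·[v(t_{i-1}) + v(t_i)].
Sum ≈ 3.325.

3.325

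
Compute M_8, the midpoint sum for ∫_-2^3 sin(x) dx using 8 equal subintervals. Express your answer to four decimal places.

0.5833

Δx = (3 − (-2))/8 = 0.625.
Midpoints: -1.6875, -1.0625, -0.4375, 0.1875, 0.8125, 1.4375, 2.0625, 2.6875.
f(-1.6875) ≈ -0.9932, f(-1.0625) ≈ -0.8736, f(-0.4375) ≈ -0.4237, f(0.1875) ≈ 0.1864, f(0.8125) ≈ 0.7260, f(1.4375) ≈ 0.9911, f(2.0625) ≈ 0.8815, f(2.6875) ≈ 0.4386.
Sum = Δx · [f(-1.6875) + f(-1.0625) + f(-0.4375) + ...].
Sum ≈ 0.5833.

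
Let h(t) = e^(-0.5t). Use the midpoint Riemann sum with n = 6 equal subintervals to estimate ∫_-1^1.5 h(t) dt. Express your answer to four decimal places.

2.3485

Δt = (1.5 − (-1))/6 = 5/12.
Midpoints: -19/24, -0.375, 1/24, 11/24, 0.875, 31/24.
h(-19/24) ≈ 1.4856, h(-0.375) ≈ 1.2062, h(1/24) ≈ 0.9794, h(11/24) ≈ 0.7952, h(0.875) ≈ 0.6456, h(31/24) ≈ 0.5242.
Sum = Δt · [h(-19/24) + h(-0.375) + h(1/24) + ...].
Sum ≈ 2.3485.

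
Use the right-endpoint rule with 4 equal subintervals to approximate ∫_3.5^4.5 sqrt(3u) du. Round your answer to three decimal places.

3.516

Δu = (4.5 − 3.5)/4 = 0.25.
Right endpoints: 3.75, 4, 4.25, 4.5.
f(3.75) ≈ 3.354, f(4) ≈ 3.464, f(4.25) ≈ 3.571, f(4.5) ≈ 3.674.
Sum = Δu · [f(3.75) + f(4) + f(4.25) + f(4.5)].
Sum ≈ 3.516.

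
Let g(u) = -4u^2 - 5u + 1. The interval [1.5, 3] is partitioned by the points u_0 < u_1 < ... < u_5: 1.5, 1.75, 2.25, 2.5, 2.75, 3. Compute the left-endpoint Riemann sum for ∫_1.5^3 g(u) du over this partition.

-41.375

Subinterval widths: 0.25, 0.5, 0.25, 0.25, 0.25.
Left endpoints: 1.5, 1.75, 2.25, 2.5, 2.75.
g(1.5) = -15.5, g(1.75) = -20, g(2.25) = -30.5, g(2.5) = -36.5, g(2.75) = -43.
Sum = Σ Δu_i · g(u_i).
Sum = -41.375.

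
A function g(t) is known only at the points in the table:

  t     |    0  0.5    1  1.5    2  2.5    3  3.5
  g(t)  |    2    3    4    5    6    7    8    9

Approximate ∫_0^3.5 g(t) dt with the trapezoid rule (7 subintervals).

19.25

Δt = 0.5.
T_7 = (0.5/2)·[2 + 2·3 + 2·4 + 2·5 + 2·6 + 2·7 + 2·8 + 9] = 19.25.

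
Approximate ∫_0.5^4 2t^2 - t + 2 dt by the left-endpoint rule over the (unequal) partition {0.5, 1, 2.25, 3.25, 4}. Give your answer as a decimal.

29.53125

Subinterval widths: 0.5, 1.25, 1, 0.75.
Left endpoints: 0.5, 1, 2.25, 3.25.
f(0.5) = 2, f(1) = 3, f(2.25) = 9.875, f(3.25) = 19.875.
Sum = Σ Δt_i · f(t_i).
Sum = 29.53125.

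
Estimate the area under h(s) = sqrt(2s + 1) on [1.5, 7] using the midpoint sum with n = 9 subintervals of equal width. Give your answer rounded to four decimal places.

Δs = (7 − 1.5)/9 = 11/18.
Midpoints: 65/36, 29/12, 109/36, 131/36, 4.25, 175/36, 197/36, 73/12, 241/36.
h(65/36) ≈ 2.1473, h(29/12) ≈ 2.4152, h(109/36) ≈ 2.6562, h(131/36) ≈ 2.8771, h(4.25) ≈ 3.0822, h(175/36) ≈ 3.2745, h(197/36) ≈ 3.4561, h(73/12) ≈ 3.6286, h(241/36) ≈ 3.7933.
Sum = Δs · [h(65/36) + h(29/12) + h(109/36) + ...].
Sum ≈ 16.7020.

16.7020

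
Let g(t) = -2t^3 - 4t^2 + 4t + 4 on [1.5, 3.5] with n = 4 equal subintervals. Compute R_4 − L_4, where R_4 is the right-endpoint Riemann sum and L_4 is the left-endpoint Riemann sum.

R_4 = -126.5.
L_4 = -71.
R_4 − L_4 = -55.5.

-55.5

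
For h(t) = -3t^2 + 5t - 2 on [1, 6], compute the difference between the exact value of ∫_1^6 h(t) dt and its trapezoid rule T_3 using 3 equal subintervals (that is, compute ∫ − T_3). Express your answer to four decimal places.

Exact integral: ∫_1^6 h(t) dt = -137.5.
T_3 ≈ -144.444444.
Error ≈ -137.5 − (-144.444444) ≈ 6.9444.

6.9444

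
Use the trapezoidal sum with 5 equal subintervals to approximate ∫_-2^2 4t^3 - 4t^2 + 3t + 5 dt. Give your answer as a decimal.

-3.04

Δt = (2 − (-2))/5 = 0.8.
f(-2) = -49, f(-1.2) = -11.272, f(-0.4) = 2.904, f(0.4) = 5.816, f(1.2) = 9.752, f(2) = 27.
T_5 = (Δt/2)·[f(t_0) + 2f(t_1) + ... + 2f(t_{4}) + f(t_5)].
Sum = -3.04.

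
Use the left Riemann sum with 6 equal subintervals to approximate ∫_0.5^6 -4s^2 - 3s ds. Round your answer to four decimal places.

Δs = (6 − 0.5)/6 = 11/12.
Left endpoints: 0.5, 17/12, 7/3, 3.25, 25/6, 61/12.
f(0.5) = -2.5, f(17/12) = -221/18, f(7/3) = -259/9, f(3.25) = -52, f(25/6) = -1475/18, f(61/12) = -2135/18.
Sum = Δs · [f(0.5) + f(17/12) + f(7/3) + ...].
Sum ≈ -271.4352.

-271.4352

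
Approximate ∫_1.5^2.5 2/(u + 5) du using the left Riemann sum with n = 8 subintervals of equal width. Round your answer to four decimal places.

Δu = (2.5 − 1.5)/8 = 0.125.
Left endpoints: 1.5, 1.625, 1.75, 1.875, 2, 2.125, 2.25, 2.375.
f(1.5) = 4/13, f(1.625) = 16/53, f(1.75) = 8/27, f(1.875) = 16/55, f(2) = 2/7, f(2.125) = 16/57, f(2.25) = 8/29, f(2.375) = 16/59.
Sum = Δu · [f(1.5) + f(1.625) + f(1.75) + ...].
Sum ≈ 0.2888.

0.2888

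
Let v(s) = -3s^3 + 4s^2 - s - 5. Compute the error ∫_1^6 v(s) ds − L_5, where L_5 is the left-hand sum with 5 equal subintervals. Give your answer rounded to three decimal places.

-232.083

Exact integral: ∫_1^6 v(s) ds ≈ -727.08333.
L_5 = -495.
Error ≈ -727.08333 − (-495) ≈ -232.083.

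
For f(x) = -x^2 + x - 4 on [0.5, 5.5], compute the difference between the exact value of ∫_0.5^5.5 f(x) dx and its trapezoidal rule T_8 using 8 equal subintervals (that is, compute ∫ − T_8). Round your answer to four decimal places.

Exact integral: ∫_0.5^5.5 f(x) dx ≈ -60.416667.
T_8 = -60.7421875.
Error ≈ -60.416667 − (-60.7421875) ≈ 0.3255.

0.3255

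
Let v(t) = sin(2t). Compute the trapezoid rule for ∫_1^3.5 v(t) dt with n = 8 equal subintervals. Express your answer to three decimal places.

-0.566

Δt = (3.5 − 1)/8 = 0.3125.
v(1) ≈ 0.909, v(1.3125) ≈ 0.494, v(1.625) ≈ -0.108, v(1.9375) ≈ -0.669, v(2.25) ≈ -0.978, v(2.5625) ≈ -0.916, v(2.875) ≈ -0.508, v(3.1875) ≈ 0.092, v(3.5) ≈ 0.657.
T_8 = (Δt/2)·[v(t_0) + 2v(t_1) + ... + 2v(t_{7}) + v(t_8)].
Sum ≈ -0.566.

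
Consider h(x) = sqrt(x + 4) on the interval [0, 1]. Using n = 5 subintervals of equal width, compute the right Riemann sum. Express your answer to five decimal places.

Δx = (1 − 0)/5 = 0.2.
Right endpoints: 0.2, 0.4, 0.6, 0.8, 1.
h(0.2) ≈ 2.04939, h(0.4) ≈ 2.09762, h(0.6) ≈ 2.14476, h(0.8) ≈ 2.19089, h(1) ≈ 2.23607.
Sum = Δx · [h(0.2) + h(0.4) + h(0.6) + h(0.8) + h(1)].
Sum ≈ 2.14375.

2.14375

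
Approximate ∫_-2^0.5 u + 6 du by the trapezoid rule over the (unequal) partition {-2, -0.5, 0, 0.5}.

13.125

Subinterval widths: 1.5, 0.5, 0.5.
f(-2) = 4, f(-0.5) = 5.5, f(0) = 6, f(0.5) = 6.5.
On each subinterval the trapezoid contributes (Δu_i/2)·[f(u_{i-1}) + f(u_i)].
Sum = 13.125.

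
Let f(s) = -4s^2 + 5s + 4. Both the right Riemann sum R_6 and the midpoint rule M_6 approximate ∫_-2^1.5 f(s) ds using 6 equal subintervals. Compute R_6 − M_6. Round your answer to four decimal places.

R_6 ≈ 0.810185.
M_6 ≈ -5.144676.
R_6 − M_6 ≈ 5.9549.

5.9549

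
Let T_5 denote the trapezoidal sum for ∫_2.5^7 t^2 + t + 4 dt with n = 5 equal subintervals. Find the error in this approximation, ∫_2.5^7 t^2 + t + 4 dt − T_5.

Exact integral: ∫_2.5^7 f(t) dt = 148.5.
T_5 = 149.1075.
Error = 148.5 − 149.1075 = -0.6075.

-0.6075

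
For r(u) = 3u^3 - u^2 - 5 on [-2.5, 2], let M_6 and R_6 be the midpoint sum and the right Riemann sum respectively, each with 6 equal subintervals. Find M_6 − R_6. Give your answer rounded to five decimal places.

M_6 ≈ -46.9863281.
R_6 = -21.62109375.
M_6 − R_6 ≈ -25.36523.

-25.36523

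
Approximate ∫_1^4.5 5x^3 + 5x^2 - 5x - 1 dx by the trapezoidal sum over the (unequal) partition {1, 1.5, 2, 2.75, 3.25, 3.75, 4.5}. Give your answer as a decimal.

Subinterval widths: 0.5, 0.5, 0.75, 0.5, 0.5, 0.75.
f(1) = 4, f(1.5) = 19.625, f(2) = 49, f(2.75) = 127.046875, f(3.25) = 207.203125, f(3.75) = 314.234375, f(4.5) = 533.375.
On each subinterval the trapezoid contributes (Δx_i/2)·[f(x_{i-1}) + f(x_i)].
Sum = 620.85546875.

620.85546875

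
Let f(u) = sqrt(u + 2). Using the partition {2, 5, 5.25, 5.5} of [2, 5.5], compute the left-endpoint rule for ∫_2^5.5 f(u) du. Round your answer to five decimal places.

7.33458

Subinterval widths: 3, 0.25, 0.25.
Left endpoints: 2, 5, 5.25.
f(2) ≈ 2.00000, f(5) ≈ 2.64575, f(5.25) ≈ 2.69258.
Sum = Σ Δu_i · f(u_i).
Sum ≈ 7.33458.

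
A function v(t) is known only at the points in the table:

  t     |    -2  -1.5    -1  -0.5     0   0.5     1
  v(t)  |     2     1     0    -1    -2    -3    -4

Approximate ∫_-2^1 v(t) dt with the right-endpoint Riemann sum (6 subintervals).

Δt = 0.5.
Sum = 0.5·[1 + 0 + (-1) + (-2) + (-3) + (-4)] = -4.5.

-4.5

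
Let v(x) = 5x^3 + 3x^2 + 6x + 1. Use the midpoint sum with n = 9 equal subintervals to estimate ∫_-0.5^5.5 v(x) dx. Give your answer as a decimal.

1397.25

Δx = (5.5 − (-0.5))/9 = 2/3.
Midpoints: -1/6, 0.5, 7/6, 11/6, 2.5, 19/6, 23/6, 4.5, 31/6.
v(-1/6) = 13/216, v(0.5) = 5.375, v(7/6) = 4325/216, v(11/6) = 11425/216, v(2.5) = 112.875, v(19/6) = 45113/216, v(23/6) = 75541/216, v(4.5) = 544.375, v(31/6) = 173165/216.
Sum = Δx · [v(-1/6) + v(0.5) + v(7/6) + ...].
Sum = 1397.25.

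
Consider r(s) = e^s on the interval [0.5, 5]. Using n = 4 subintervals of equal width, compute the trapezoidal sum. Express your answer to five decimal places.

Δs = (5 − 0.5)/4 = 1.125.
r(0.5) ≈ 1.64872, r(1.625) ≈ 5.07842, r(2.75) ≈ 15.64263, r(3.875) ≈ 48.18270, r(5) ≈ 148.41316.
T_4 = (Δs/2)·[r(s_0) + 2r(s_1) + 2r(s_2) + 2r(s_3) + r(s_4)].
Sum ≈ 161.92653.

161.92653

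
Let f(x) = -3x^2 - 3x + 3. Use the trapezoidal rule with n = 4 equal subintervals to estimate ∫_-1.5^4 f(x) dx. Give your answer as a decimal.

Δx = (4 − (-1.5))/4 = 1.375.
f(-1.5) = 0.75, f(-0.125) = 3.328125, f(1.25) = -5.4375, f(2.625) = -25.546875, f(4) = -57.
T_4 = (Δx/2)·[f(x_0) + 2f(x_1) + 2f(x_2) + 2f(x_3) + f(x_4)].
Sum = -76.69921875.

-76.69921875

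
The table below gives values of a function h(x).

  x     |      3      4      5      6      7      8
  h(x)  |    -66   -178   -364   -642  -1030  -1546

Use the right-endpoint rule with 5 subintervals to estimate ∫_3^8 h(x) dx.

-3760

Δx = 1.
Sum = 1·[(-178) + (-364) + (-642) + (-1030) + (-1546)] = -3760.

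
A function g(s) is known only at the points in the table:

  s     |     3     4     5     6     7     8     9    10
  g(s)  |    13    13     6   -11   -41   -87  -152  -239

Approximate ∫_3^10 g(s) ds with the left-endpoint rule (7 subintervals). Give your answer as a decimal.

Δs = 1.
Sum = 1·[13 + 13 + 6 + (-11) + (-41) + (-87) + (-152)] = -259.

-259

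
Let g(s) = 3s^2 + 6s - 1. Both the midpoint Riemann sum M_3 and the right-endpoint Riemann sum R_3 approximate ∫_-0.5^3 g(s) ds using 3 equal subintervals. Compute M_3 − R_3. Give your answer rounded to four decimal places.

-31.1354

M_3 ≈ 48.684028.
R_3 ≈ 79.819444.
M_3 − R_3 ≈ -31.1354.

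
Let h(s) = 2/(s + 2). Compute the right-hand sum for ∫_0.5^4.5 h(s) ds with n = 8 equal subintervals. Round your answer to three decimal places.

1.794

Δs = (4.5 − 0.5)/8 = 0.5.
Right endpoints: 1, 1.5, 2, 2.5, 3, 3.5, 4, 4.5.
h(1) = 2/3, h(1.5) = 4/7, h(2) = 0.5, h(2.5) = 4/9, h(3) = 0.4, h(3.5) = 4/11, h(4) = 1/3, h(4.5) = 4/13.
Sum = Δs · [h(1) + h(1.5) + h(2) + ...].
Sum ≈ 1.794.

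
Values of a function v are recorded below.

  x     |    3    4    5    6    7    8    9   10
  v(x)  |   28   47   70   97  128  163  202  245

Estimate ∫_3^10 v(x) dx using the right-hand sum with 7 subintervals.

Δx = 1.
Sum = 1·[47 + 70 + 97 + 128 + 163 + 202 + 245] = 952.

952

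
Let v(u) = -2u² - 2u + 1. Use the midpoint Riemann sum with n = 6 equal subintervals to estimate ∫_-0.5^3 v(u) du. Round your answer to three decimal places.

-23.135

Δu = (3 − (-0.5))/6 = 7/12.
Midpoints: -5/24, 0.375, 23/24, 37/24, 2.125, 65/24.
v(-5/24) = 383/288, v(0.375) = -0.03125, v(23/24) = -793/288, v(37/24) = -1969/288, v(2.125) = -12.28125, v(65/24) = -5497/288.
Sum = Δu · [v(-5/24) + v(0.375) + v(23/24) + ...].
Sum ≈ -23.135.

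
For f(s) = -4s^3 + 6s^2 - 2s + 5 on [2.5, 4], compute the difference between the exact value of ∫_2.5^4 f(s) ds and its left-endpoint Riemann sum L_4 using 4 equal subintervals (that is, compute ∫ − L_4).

-24.71484375

Exact integral: ∫_2.5^4 f(s) ds = -122.4375.
L_4 = -97.72265625.
Error = -122.4375 − (-97.72265625) = -24.71484375.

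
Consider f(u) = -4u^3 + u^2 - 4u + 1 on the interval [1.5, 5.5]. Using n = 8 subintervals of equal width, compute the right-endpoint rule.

Δu = (5.5 − 1.5)/8 = 0.5.
Right endpoints: 2, 2.5, 3, 3.5, 4, 4.5, 5, 5.5.
f(2) = -35, f(2.5) = -65.25, f(3) = -110, f(3.5) = -172.25, f(4) = -255, f(4.5) = -361.25, f(5) = -494, f(5.5) = -656.25.
Sum = Δu · [f(2) + f(2.5) + f(3) + ...].
Sum = -1074.5.

-1074.5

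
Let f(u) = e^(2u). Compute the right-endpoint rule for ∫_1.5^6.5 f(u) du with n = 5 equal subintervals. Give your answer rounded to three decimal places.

511635.664

Δu = (6.5 − 1.5)/5 = 1.
Right endpoints: 2.5, 3.5, 4.5, 5.5, 6.5.
f(2.5) ≈ 148.413, f(3.5) ≈ 1096.633, f(4.5) ≈ 8103.084, f(5.5) ≈ 59874.142, f(6.5) ≈ 442413.392.
Sum = Δu · [f(2.5) + f(3.5) + f(4.5) + f(5.5) + f(6.5)].
Sum ≈ 511635.664.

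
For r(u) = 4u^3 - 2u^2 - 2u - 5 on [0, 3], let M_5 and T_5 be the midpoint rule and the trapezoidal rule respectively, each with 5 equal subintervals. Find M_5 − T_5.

-4.32

M_5 = 37.56.
T_5 = 41.88.
M_5 − T_5 = -4.32.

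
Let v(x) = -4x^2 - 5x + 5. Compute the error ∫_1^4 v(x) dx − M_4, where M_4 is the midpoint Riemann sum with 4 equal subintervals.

Exact integral: ∫_1^4 v(x) dx = -106.5.
M_4 = -105.9375.
Error = -106.5 − (-105.9375) = -0.5625.

-0.5625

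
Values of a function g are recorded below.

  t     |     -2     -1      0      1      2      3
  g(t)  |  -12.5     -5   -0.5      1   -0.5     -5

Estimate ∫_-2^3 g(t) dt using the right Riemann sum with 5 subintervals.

-10

Δt = 1.
Sum = 1·[(-5) + (-0.5) + 1 + (-0.5) + (-5)] = -10.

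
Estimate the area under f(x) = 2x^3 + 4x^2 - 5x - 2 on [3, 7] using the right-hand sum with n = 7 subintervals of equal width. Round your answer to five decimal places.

1701.30612

Δx = (7 − 3)/7 = 4/7.
Right endpoints: 25/7, 29/7, 33/7, 37/7, 41/7, 45/7, 7.
f(25/7) = 41939/343, f(29/7) = 64535/343, f(33/7) = 93595/343, f(37/7) = 129887/343, f(41/7) = 174179/343, f(45/7) = 227239/343, f(7) = 845.
Sum = Δx · [f(25/7) + f(29/7) + f(33/7) + ...].
Sum ≈ 1701.30612.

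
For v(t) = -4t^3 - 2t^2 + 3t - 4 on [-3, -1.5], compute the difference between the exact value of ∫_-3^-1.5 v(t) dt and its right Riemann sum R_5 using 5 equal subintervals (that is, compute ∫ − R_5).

10.9125

Exact integral: ∫_-3^-1.5 v(t) dt = 44.0625.
R_5 = 33.15.
Error = 44.0625 − 33.15 = 10.9125.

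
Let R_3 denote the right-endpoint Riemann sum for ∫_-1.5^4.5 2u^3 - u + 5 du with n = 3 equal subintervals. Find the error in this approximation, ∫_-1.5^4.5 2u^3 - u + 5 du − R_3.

Exact integral: ∫_-1.5^4.5 f(u) du = 223.5.
R_3 = 442.5.
Error = 223.5 − 442.5 = -219.

-219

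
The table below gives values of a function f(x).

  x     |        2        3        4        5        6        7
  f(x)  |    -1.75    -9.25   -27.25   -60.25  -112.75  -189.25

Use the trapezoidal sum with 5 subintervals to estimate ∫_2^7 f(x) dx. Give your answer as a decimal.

-305

Δx = 1.
T_5 = (1/2)·[(-1.75) + 2·(-9.25) + 2·(-27.25) + 2·(-60.25) + 2·(-112.75) + (-189.25)] = -305.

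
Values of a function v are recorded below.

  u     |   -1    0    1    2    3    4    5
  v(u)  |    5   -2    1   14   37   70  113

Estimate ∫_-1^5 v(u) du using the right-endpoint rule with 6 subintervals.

233

Δu = 1.
Sum = 1·[(-2) + 1 + 14 + 37 + 70 + 113] = 233.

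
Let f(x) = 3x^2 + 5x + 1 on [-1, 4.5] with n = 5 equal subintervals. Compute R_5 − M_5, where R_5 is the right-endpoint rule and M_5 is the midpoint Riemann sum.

R_5 = 195.965.
M_5 = 144.08625.
R_5 − M_5 = 51.87875.

51.87875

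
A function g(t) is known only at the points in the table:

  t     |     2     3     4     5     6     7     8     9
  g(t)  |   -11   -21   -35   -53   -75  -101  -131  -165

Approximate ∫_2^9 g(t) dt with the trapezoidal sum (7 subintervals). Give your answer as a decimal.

-504

Δt = 1.
T_7 = (1/2)·[(-11) + 2·(-21) + 2·(-35) + 2·(-53) + 2·(-75) + 2·(-101) + 2·(-131) + (-165)] = -504.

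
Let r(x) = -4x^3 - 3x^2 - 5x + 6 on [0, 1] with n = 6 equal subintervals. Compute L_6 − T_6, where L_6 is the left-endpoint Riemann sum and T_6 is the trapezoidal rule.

1

L_6 ≈ 2.458333.
T_6 ≈ 1.458333.
L_6 − T_6 = 1.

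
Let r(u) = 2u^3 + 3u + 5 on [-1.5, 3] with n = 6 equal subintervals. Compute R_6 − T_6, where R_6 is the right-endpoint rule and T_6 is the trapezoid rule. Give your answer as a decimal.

R_6 = 100.3359375.
T_6 = 72.4921875.
R_6 − T_6 = 27.84375.

27.84375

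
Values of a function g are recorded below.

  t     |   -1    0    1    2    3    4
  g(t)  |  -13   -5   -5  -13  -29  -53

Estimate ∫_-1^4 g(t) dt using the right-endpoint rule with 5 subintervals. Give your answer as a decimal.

Δt = 1.
Sum = 1·[(-5) + (-5) + (-13) + (-29) + (-53)] = -105.

-105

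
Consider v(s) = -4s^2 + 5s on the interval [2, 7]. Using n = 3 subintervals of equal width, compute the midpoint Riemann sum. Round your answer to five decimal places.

-329.53704

Δs = (7 − 2)/3 = 5/3.
Midpoints: 17/6, 4.5, 37/6.
v(17/6) = -323/18, v(4.5) = -58.5, v(37/6) = -2183/18.
Sum = Δs · [v(17/6) + v(4.5) + v(37/6)].
Sum ≈ -329.53704.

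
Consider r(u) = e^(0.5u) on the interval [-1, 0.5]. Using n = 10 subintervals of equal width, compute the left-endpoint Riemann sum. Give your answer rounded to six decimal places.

1.304812

Δu = (0.5 − (-1))/10 = 0.15.
Left endpoints: -1, -0.85, -0.7, -0.55, -0.4, -0.25, -0.1, 0.05, 0.2, 0.35.
r(-1) ≈ 0.606531, r(-0.85) ≈ 0.653770, r(-0.7) ≈ 0.704688, r(-0.55) ≈ 0.759572, r(-0.4) ≈ 0.818731, r(-0.25) ≈ 0.882497, r(-0.1) ≈ 0.951229, r(0.05) ≈ 1.025315, r(0.2) ≈ 1.105171, r(0.35) ≈ 1.191246.
Sum = Δu · [r(-1) + r(-0.85) + r(-0.7) + ...].
Sum ≈ 1.304812.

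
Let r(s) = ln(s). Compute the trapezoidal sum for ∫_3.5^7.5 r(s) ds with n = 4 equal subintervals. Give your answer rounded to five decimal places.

6.71446

Δs = (7.5 − 3.5)/4 = 1.
r(3.5) ≈ 1.25276, r(4.5) ≈ 1.50408, r(5.5) ≈ 1.70475, r(6.5) ≈ 1.87180, r(7.5) ≈ 2.01490.
T_4 = (Δs/2)·[r(s_0) + 2r(s_1) + 2r(s_2) + 2r(s_3) + r(s_4)].
Sum ≈ 6.71446.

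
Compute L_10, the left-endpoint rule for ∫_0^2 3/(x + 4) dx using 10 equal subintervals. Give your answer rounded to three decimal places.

1.242

Δx = (2 − 0)/10 = 0.2.
Left endpoints: 0, 0.2, 0.4, 0.6, 0.8, 1, 1.2, 1.4, 1.6, 1.8.
f(0) = 0.75, f(0.2) = 5/7, f(0.4) = 15/22, f(0.6) = 15/23, f(0.8) = 0.625, f(1) = 0.6, f(1.2) = 15/26, f(1.4) = 5/9, f(1.6) = 15/28, f(1.8) = 15/29.
Sum = Δx · [f(0) + f(0.2) + f(0.4) + ...].
Sum ≈ 1.242.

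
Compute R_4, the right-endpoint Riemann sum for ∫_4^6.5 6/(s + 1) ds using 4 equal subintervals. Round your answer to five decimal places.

2.31212

Δs = (6.5 − 4)/4 = 0.625.
Right endpoints: 4.625, 5.25, 5.875, 6.5.
f(4.625) = 16/15, f(5.25) = 0.96, f(5.875) = 48/55, f(6.5) = 0.8.
Sum = Δs · [f(4.625) + f(5.25) + f(5.875) + f(6.5)].
Sum ≈ 2.31212.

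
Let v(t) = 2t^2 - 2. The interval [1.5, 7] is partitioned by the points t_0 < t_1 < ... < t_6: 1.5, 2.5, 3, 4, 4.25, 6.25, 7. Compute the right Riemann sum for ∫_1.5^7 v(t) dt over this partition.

Subinterval widths: 1, 0.5, 1, 0.25, 2, 0.75.
Right endpoints: 2.5, 3, 4, 4.25, 6.25, 7.
v(2.5) = 10.5, v(3) = 16, v(4) = 30, v(4.25) = 34.125, v(6.25) = 76.125, v(7) = 96.
Sum = Σ Δt_i · v(t_i).
Sum = 281.28125.

281.28125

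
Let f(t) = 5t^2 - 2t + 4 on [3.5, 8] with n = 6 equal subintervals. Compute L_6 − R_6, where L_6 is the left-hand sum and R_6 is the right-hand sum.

L_6 = 656.578125.
R_6 = 843.890625.
L_6 − R_6 = -187.3125.

-187.3125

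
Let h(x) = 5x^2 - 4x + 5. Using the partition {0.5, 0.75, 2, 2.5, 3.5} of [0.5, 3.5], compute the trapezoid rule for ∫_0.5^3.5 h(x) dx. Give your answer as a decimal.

Subinterval widths: 0.25, 1.25, 0.5, 1.
h(0.5) = 4.25, h(0.75) = 4.8125, h(2) = 17, h(2.5) = 26.25, h(3.5) = 52.25.
On each subinterval the trapezoid contributes (Δx_i/2)·[h(x_{i-1}) + h(x_i)].
Sum = 64.828125.

64.828125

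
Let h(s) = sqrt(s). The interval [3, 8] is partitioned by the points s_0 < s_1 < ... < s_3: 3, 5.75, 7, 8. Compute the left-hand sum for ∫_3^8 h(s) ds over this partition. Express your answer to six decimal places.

10.406286

Subinterval widths: 2.75, 1.25, 1.
Left endpoints: 3, 5.75, 7.
h(3) ≈ 1.732051, h(5.75) ≈ 2.397916, h(7) ≈ 2.645751.
Sum = Σ Δs_i · h(s_i).
Sum ≈ 10.406286.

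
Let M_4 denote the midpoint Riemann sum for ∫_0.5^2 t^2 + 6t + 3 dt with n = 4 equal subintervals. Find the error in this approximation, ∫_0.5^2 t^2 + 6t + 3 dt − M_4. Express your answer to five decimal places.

0.01758

Exact integral: ∫_0.5^2 f(t) dt = 18.375.
M_4 ≈ 18.3574219.
Error ≈ 18.375 − 18.3574219 ≈ 0.01758.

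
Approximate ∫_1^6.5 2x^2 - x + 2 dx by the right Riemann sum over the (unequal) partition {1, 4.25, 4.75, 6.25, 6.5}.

262.09375

Subinterval widths: 3.25, 0.5, 1.5, 0.25.
Right endpoints: 4.25, 4.75, 6.25, 6.5.
f(4.25) = 33.875, f(4.75) = 42.375, f(6.25) = 73.875, f(6.5) = 80.
Sum = Σ Δx_i · f(x_i).
Sum = 262.09375.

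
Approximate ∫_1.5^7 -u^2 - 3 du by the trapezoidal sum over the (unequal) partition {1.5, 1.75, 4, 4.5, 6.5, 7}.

Subinterval widths: 0.25, 2.25, 0.5, 2, 0.5.
f(1.5) = -5.25, f(1.75) = -6.0625, f(4) = -19, f(4.5) = -23.25, f(6.5) = -45.25, f(7) = -52.
On each subinterval the trapezoid contributes (Δu_i/2)·[f(u_{i-1}) + f(u_i)].
Sum = -132.984375.

-132.984375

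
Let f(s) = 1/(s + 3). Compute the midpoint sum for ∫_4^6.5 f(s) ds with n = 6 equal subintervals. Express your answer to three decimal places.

Δs = (6.5 − 4)/6 = 5/12.
Midpoints: 101/24, 4.625, 121/24, 131/24, 5.875, 151/24.
f(101/24) = 24/173, f(4.625) = 8/61, f(121/24) = 24/193, f(131/24) = 24/203, f(5.875) = 8/71, f(151/24) = 24/223.
Sum = Δs · [f(101/24) + f(4.625) + f(121/24) + ...].
Sum ≈ 0.305.

0.305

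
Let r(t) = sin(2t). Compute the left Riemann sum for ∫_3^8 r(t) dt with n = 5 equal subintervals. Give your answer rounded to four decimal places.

0.6200

Δt = (8 − 3)/5 = 1.
Left endpoints: 3, 4, 5, 6, 7.
r(3) ≈ -0.2794, r(4) ≈ 0.9894, r(5) ≈ -0.5440, r(6) ≈ -0.5366, r(7) ≈ 0.9906.
Sum = Δt · [r(3) + r(4) + r(5) + r(6) + r(7)].
Sum ≈ 0.6200.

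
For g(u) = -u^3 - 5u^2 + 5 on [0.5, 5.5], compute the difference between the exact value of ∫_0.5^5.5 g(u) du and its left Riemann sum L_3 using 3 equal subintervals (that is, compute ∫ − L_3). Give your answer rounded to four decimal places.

Exact integral: ∫_0.5^5.5 g(u) du ≈ -480.833333.
L_3 ≈ -249.699074.
Error ≈ -480.833333 − (-249.699074) ≈ -231.1343.

-231.1343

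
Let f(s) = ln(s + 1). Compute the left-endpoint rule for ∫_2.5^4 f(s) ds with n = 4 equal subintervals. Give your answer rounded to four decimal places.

2.0946

Δs = (4 − 2.5)/4 = 0.375.
Left endpoints: 2.5, 2.875, 3.25, 3.625.
f(2.5) ≈ 1.2528, f(2.875) ≈ 1.3545, f(3.25) ≈ 1.4469, f(3.625) ≈ 1.5315.
Sum = Δs · [f(2.5) + f(2.875) + f(3.25) + f(3.625)].
Sum ≈ 2.0946.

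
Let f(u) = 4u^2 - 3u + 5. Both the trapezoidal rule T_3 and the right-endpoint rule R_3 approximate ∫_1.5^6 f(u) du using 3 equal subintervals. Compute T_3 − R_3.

T_3 = 262.125.
R_3 = 353.25.
T_3 − R_3 = -91.125.

-91.125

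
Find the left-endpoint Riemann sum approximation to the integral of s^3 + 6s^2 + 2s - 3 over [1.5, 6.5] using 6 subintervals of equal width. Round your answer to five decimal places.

Δs = (6.5 − 1.5)/6 = 5/6.
Left endpoints: 1.5, 7/3, 19/6, 4, 29/6, 17/3.
f(1.5) = 16.875, f(7/3) = 1270/27, f(19/6) = 20575/216, f(4) = 165, f(29/6) = 56105/216, f(17/3) = 10340/27.
Sum = Δs · [f(1.5) + f(7/3) + f(19/6) + ...].
Sum ≈ 805.72917.

805.72917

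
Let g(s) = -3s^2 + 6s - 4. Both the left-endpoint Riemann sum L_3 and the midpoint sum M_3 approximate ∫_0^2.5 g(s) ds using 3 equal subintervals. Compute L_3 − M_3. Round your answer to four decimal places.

0.2604

L_3 ≈ -6.180556.
M_3 ≈ -6.440972.
L_3 − M_3 ≈ 0.2604.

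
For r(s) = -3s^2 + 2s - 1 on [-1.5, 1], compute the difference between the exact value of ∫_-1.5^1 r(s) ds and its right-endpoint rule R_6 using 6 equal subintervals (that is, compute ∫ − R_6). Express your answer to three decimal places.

Exact integral: ∫_-1.5^1 r(s) ds = -8.125.
R_6 ≈ -6.51910.
Error ≈ -8.125 − (-6.51910) ≈ -1.606.

-1.606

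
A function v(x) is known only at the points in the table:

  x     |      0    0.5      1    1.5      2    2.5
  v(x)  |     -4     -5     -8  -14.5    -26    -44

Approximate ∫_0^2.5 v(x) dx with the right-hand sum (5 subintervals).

-48.75

Δx = 0.5.
Sum = 0.5·[(-5) + (-8) + (-14.5) + (-26) + (-44)] = -48.75.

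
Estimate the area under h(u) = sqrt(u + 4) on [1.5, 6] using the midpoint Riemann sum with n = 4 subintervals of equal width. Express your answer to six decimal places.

Δu = (6 − 1.5)/4 = 1.125.
Midpoints: 2.0625, 3.1875, 4.3125, 5.4375.
h(2.0625) ≈ 2.462214, h(3.1875) ≈ 2.680951, h(4.3125) ≈ 2.883141, h(5.4375) ≈ 3.072051.
Sum = Δu · [h(2.0625) + h(3.1875) + h(4.3125) + h(5.4375)].
Sum ≈ 12.485653.

12.485653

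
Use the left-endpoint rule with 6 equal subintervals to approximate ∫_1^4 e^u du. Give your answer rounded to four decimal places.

39.9863

Δu = (4 − 1)/6 = 0.5.
Left endpoints: 1, 1.5, 2, 2.5, 3, 3.5.
f(1) ≈ 2.7183, f(1.5) ≈ 4.4817, f(2) ≈ 7.3891, f(2.5) ≈ 12.1825, f(3) ≈ 20.0855, f(3.5) ≈ 33.1155.
Sum = Δu · [f(1) + f(1.5) + f(2) + ...].
Sum ≈ 39.9863.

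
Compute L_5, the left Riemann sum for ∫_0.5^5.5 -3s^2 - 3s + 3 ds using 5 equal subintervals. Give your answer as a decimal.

Δs = (5.5 − 0.5)/5 = 1.
Left endpoints: 0.5, 1.5, 2.5, 3.5, 4.5.
f(0.5) = 0.75, f(1.5) = -8.25, f(2.5) = -23.25, f(3.5) = -44.25, f(4.5) = -71.25.
Sum = Δs · [f(0.5) + f(1.5) + f(2.5) + f(3.5) + f(4.5)].
Sum = -146.25.

-146.25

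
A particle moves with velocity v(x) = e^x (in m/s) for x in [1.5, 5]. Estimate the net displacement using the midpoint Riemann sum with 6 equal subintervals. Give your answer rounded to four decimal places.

141.9108

Δx = (5 − 1.5)/6 = 7/12.
Midpoints: 43/24, 2.375, 71/24, 85/24, 4.125, 113/24.
v(43/24) ≈ 5.9994, v(2.375) ≈ 10.7510, v(71/24) ≈ 19.2658, v(85/24) ≈ 34.5244, v(4.125) ≈ 61.8678, v(113/24) ≈ 110.8672.
Sum = Δx · [v(43/24) + v(2.375) + v(71/24) + ...].
Sum ≈ 141.9108.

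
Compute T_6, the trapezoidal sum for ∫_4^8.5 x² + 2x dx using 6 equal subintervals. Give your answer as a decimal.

Δx = (8.5 − 4)/6 = 0.75.
f(4) = 24, f(4.75) = 32.0625, f(5.5) = 41.25, f(6.25) = 51.5625, f(7) = 63, f(7.75) = 75.5625, f(8.5) = 89.25.
T_6 = (Δx/2)·[f(x_0) + 2f(x_1) + ... + 2f(x_{5}) + f(x_6)].
Sum = 240.046875.

240.046875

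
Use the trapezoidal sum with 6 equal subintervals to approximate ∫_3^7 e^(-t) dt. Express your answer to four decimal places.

Δt = (7 − 3)/6 = 2/3.
f(3) ≈ 0.0498, f(11/3) ≈ 0.0256, f(13/3) ≈ 0.0131, f(5) ≈ 0.0067, f(17/3) ≈ 0.0035, f(19/3) ≈ 0.0018, f(7) ≈ 0.0009.
T_6 = (Δt/2)·[f(t_0) + 2f(t_1) + ... + 2f(t_{5}) + f(t_6)].
Sum ≈ 0.0507.

0.0507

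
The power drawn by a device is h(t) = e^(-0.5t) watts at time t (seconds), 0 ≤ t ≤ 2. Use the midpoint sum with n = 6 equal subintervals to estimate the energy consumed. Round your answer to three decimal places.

Δt = (2 − 0)/6 = 1/3.
Midpoints: 1/6, 0.5, 5/6, 7/6, 1.5, 11/6.
h(1/6) ≈ 0.920, h(0.5) ≈ 0.779, h(5/6) ≈ 0.659, h(7/6) ≈ 0.558, h(1.5) ≈ 0.472, h(11/6) ≈ 0.400.
Sum = Δt · [h(1/6) + h(0.5) + h(5/6) + ...].
Sum ≈ 1.263.

1.263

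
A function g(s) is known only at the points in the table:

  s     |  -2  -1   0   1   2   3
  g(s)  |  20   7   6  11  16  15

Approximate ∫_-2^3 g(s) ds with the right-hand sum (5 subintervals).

55

Δs = 1.
Sum = 1·[7 + 6 + 11 + 16 + 15] = 55.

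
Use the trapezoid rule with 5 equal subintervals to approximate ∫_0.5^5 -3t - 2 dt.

-46.125

Δt = (5 − 0.5)/5 = 0.9.
f(0.5) = -3.5, f(1.4) = -6.2, f(2.3) = -8.9, f(3.2) = -11.6, f(4.1) = -14.3, f(5) = -17.
T_5 = (Δt/2)·[f(t_0) + 2f(t_1) + ... + 2f(t_{4}) + f(t_5)].
Sum = -46.125.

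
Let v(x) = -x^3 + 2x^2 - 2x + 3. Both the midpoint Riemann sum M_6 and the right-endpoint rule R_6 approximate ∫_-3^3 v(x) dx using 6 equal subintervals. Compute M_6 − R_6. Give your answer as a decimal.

30

M_6 = 53.
R_6 = 23.
M_6 − R_6 = 30.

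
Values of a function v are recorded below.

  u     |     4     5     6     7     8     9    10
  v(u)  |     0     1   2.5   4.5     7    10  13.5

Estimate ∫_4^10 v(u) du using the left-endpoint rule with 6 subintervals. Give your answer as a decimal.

25

Δu = 1.
Sum = 1·[0 + 1 + 2.5 + 4.5 + 7 + 10] = 25.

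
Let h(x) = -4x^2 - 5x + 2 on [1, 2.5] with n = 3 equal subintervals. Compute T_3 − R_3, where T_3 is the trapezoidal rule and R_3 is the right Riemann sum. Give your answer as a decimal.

7.125

T_3 = -29.875.
R_3 = -37.
T_3 − R_3 = 7.125.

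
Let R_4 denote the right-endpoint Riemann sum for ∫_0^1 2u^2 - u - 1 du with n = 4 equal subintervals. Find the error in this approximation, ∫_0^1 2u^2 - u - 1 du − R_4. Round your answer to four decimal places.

-0.1458

Exact integral: ∫_0^1 f(u) du ≈ -0.833333.
R_4 = -0.6875.
Error ≈ -0.833333 − (-0.6875) ≈ -0.1458.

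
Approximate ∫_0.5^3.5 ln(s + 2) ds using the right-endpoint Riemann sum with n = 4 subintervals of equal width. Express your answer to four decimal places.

Δs = (3.5 − 0.5)/4 = 0.75.
Right endpoints: 1.25, 2, 2.75, 3.5.
f(1.25) ≈ 1.1787, f(2) ≈ 1.3863, f(2.75) ≈ 1.5581, f(3.5) ≈ 1.7047.
Sum = Δs · [f(1.25) + f(2) + f(2.75) + f(3.5)].
Sum ≈ 4.3709.

4.3709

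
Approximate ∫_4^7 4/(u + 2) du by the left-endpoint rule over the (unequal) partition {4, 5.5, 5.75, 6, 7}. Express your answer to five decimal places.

1.76237

Subinterval widths: 1.5, 0.25, 0.25, 1.
Left endpoints: 4, 5.5, 5.75, 6.
f(4) = 2/3, f(5.5) = 8/15, f(5.75) = 16/31, f(6) = 0.5.
Sum = Σ Δu_i · f(u_i).
Sum ≈ 1.76237.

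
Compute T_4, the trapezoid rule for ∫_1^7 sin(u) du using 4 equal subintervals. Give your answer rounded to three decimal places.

-0.172

Δu = (7 − 1)/4 = 1.5.
f(1) ≈ 0.841, f(2.5) ≈ 0.598, f(4) ≈ -0.757, f(5.5) ≈ -0.706, f(7) ≈ 0.657.
T_4 = (Δu/2)·[f(u_0) + 2f(u_1) + 2f(u_2) + 2f(u_3) + f(u_4)].
Sum ≈ -0.172.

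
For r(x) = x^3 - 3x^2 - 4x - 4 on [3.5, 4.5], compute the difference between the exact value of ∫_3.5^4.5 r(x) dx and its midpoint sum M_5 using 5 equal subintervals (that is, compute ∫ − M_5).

0.03

Exact integral: ∫_3.5^4.5 r(x) dx = -3.25.
M_5 = -3.28.
Error = -3.25 − (-3.28) = 0.03.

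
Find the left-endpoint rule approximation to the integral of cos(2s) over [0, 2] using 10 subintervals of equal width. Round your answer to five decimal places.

Δs = (2 − 0)/10 = 0.2.
Left endpoints: 0, 0.2, 0.4, 0.6, 0.8, 1, 1.2, 1.4, 1.6, 1.8.
f(0) ≈ 1.00000, f(0.2) ≈ 0.92106, f(0.4) ≈ 0.69671, f(0.6) ≈ 0.36236, f(0.8) ≈ -0.02920, f(1) ≈ -0.41615, f(1.2) ≈ -0.73739, f(1.4) ≈ -0.94222, f(1.6) ≈ -0.99829, f(1.8) ≈ -0.89676.
Sum = Δs · [f(0) + f(0.2) + f(0.4) + ...].
Sum ≈ -0.20798.

-0.20798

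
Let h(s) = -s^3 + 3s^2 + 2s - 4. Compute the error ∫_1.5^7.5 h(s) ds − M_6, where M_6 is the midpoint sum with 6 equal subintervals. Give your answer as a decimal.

Exact integral: ∫_1.5^7.5 h(s) ds = -341.25.
M_6 = -336.
Error = -341.25 − (-336) = -5.25.

-5.25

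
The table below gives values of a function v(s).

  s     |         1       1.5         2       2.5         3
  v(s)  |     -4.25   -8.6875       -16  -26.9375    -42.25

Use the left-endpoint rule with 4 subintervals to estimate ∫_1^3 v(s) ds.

-27.9375

Δs = 0.5.
Sum = 0.5·[(-4.25) + (-8.6875) + (-16) + (-26.9375)] = -27.9375.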